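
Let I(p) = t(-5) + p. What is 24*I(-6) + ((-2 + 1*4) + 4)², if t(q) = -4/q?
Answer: -444/5 ≈ -88.800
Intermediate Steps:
I(p) = ⅘ + p (I(p) = -4/(-5) + p = -4*(-⅕) + p = ⅘ + p)
24*I(-6) + ((-2 + 1*4) + 4)² = 24*(⅘ - 6) + ((-2 + 1*4) + 4)² = 24*(-26/5) + ((-2 + 4) + 4)² = -624/5 + (2 + 4)² = -624/5 + 6² = -624/5 + 36 = -444/5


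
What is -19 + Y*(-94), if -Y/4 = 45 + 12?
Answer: 21413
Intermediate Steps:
Y = -228 (Y = -4*(45 + 12) = -4*57 = -228)
-19 + Y*(-94) = -19 - 228*(-94) = -19 + 21432 = 21413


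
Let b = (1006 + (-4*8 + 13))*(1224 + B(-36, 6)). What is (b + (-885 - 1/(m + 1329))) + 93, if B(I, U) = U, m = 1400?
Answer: 3310871921/2729 ≈ 1.2132e+6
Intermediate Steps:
b = 1214010 (b = (1006 + (-4*8 + 13))*(1224 + 6) = (1006 + (-32 + 13))*1230 = (1006 - 19)*1230 = 987*1230 = 1214010)
(b + (-885 - 1/(m + 1329))) + 93 = (1214010 + (-885 - 1/(1400 + 1329))) + 93 = (1214010 + (-885 - 1/2729)) + 93 = (1214010 - 2415166/2729) + 93 = 3310618124/2729 + 93 = 3310871921/2729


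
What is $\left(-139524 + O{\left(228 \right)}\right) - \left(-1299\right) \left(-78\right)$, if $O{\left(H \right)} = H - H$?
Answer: $-240846$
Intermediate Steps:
$O{\left(H \right)} = 0$
$\left(-139524 + O{\left(228 \right)}\right) - \left(-1299\right) \left(-78\right) = \left(-139524 + 0\right) - \left(-1299\right) \left(-78\right) = -139524 - 101322 = -240846$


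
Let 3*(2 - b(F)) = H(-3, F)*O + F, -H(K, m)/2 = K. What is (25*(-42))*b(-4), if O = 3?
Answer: 2800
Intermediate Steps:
H(K, m) = -2*K
b(F) = -4 - F/3 (b(F) = 2 - (-2*(-3)*3 + F)/3 = 2 - (6*3 + F)/3 = 2 - (18 + F)/3 = 2 + (-6 - F/3) = -4 - F/3)
(25*(-42))*b(-4) = (25*(-42))*(-4 - ⅓*(-4)) = -1050*(-4 + 4/3) = -1050*(-8/3) = 2800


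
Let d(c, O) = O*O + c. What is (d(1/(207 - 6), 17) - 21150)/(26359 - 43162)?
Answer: 4193060/3377403 ≈ 1.2415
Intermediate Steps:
d(c, O) = c + O² (d(c, O) = O² + c = c + O²)
(d(1/(207 - 6), 17) - 21150)/(26359 - 43162) = ((1/(207 - 6) + 17²) - 21150)/(26359 - 43162) = ((1/201 + 289) - 21150)/(-16803) = ((1/201 + 289) - 21150)*(-1/16803) = (58090/201 - 21150)*(-1/16803) = -4193060/201*(-1/16803) = 4193060/3377403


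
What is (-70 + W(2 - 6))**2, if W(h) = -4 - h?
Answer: 4900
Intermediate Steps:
(-70 + W(2 - 6))**2 = (-70 + (-4 - (2 - 6)))**2 = (-70 + (-4 - 1*(-4)))**2 = (-70 + (-4 + 4))**2 = (-70 + 0)**2 = (-70)**2 = 4900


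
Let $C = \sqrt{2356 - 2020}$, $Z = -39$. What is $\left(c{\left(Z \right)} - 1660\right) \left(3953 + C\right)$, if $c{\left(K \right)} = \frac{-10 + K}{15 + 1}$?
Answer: $- \frac{105185377}{16} - \frac{26609 \sqrt{21}}{4} \approx -6.6046 \cdot 10^{6}$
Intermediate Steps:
$C = 4 \sqrt{21}$ ($C = \sqrt{336} = 4 \sqrt{21} \approx 18.33$)
$c{\left(K \right)} = - \frac{5}{8} + \frac{K}{16}$ ($c{\left(K \right)} = \frac{-10 + K}{16} = \left(-10 + K\right) \frac{1}{16} = - \frac{5}{8} + \frac{K}{16}$)
$\left(c{\left(Z \right)} - 1660\right) \left(3953 + C\right) = \left(\left(- \frac{5}{8} + \frac{1}{16} \left(-39\right)\right) - 1660\right) \left(3953 + 4 \sqrt{21}\right) = \left(\left(- \frac{5}{8} - \frac{39}{16}\right) - 1660\right) \left(3953 + 4 \sqrt{21}\right) = \left(- \frac{49}{16} - 1660\right) \left(3953 + 4 \sqrt{21}\right) = - \frac{26609 \left(3953 + 4 \sqrt{21}\right)}{16} = - \frac{105185377}{16} - \frac{26609 \sqrt{21}}{4}$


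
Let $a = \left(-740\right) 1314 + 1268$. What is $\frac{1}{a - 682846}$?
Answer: $- \frac{1}{1653938} \approx -6.0462 \cdot 10^{-7}$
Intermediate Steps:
$a = -971092$ ($a = -972360 + 1268 = -971092$)
$\frac{1}{a - 682846} = \frac{1}{-971092 - 682846} = \frac{1}{-1653938} = - \frac{1}{1653938}$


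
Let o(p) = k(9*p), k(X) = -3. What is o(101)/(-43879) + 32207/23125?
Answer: 1413280328/1014701875 ≈ 1.3928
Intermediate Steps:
o(p) = -3
o(101)/(-43879) + 32207/23125 = -3/(-43879) + 32207/23125 = -3*(-1/43879) + 32207*(1/23125) = 3/43879 + 32207/23125 = 1413280328/1014701875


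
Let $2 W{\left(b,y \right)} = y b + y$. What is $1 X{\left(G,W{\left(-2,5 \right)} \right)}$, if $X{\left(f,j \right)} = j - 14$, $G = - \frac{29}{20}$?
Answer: $- \frac{33}{2} \approx -16.5$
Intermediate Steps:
$W{\left(b,y \right)} = \frac{y}{2} + \frac{b y}{2}$ ($W{\left(b,y \right)} = \frac{y b + y}{2} = \frac{b y + y}{2} = \frac{y + b y}{2} = \frac{y}{2} + \frac{b y}{2}$)
$G = - \frac{29}{20}$ ($G = \left(-29\right) \frac{1}{20} = - \frac{29}{20} \approx -1.45$)
$X{\left(f,j \right)} = -14 + j$ ($X{\left(f,j \right)} = j - 14 = -14 + j$)
$1 X{\left(G,W{\left(-2,5 \right)} \right)} = 1 \left(-14 + \frac{1}{2} \cdot 5 \left(1 - 2\right)\right) = 1 \left(-14 + \frac{1}{2} \cdot 5 \left(-1\right)\right) = 1 \left(-14 - \frac{5}{2}\right) = 1 \left(- \frac{33}{2}\right) = - \frac{33}{2}$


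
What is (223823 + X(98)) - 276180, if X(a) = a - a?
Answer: -52357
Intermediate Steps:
X(a) = 0
(223823 + X(98)) - 276180 = (223823 + 0) - 276180 = 223823 - 276180 = -52357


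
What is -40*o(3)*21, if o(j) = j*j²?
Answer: -22680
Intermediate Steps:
o(j) = j³
-40*o(3)*21 = -40*3³*21 = -40*27*21 = -1080*21 = -22680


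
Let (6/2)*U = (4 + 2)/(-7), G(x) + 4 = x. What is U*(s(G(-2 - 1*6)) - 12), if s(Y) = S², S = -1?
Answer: 22/7 ≈ 3.1429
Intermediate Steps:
G(x) = -4 + x
s(Y) = 1 (s(Y) = (-1)² = 1)
U = -2/7 (U = ((4 + 2)/(-7))/3 = (6*(-⅐))/3 = (⅓)*(-6/7) = -2/7 ≈ -0.28571)
U*(s(G(-2 - 1*6)) - 12) = -2*(1 - 12)/7 = -2/7*(-11) = 22/7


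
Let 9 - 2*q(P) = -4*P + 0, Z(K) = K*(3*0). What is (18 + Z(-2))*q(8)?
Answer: 369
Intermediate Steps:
Z(K) = 0 (Z(K) = K*0 = 0)
q(P) = 9/2 + 2*P (q(P) = 9/2 - (-4*P + 0)/2 = 9/2 - (-2)*P = 9/2 + 2*P)
(18 + Z(-2))*q(8) = (18 + 0)*(9/2 + 2*8) = 18*(9/2 + 16) = 18*(41/2) = 369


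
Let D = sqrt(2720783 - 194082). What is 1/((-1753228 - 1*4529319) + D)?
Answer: -6282547/39470394280508 - sqrt(2526701)/39470394280508 ≈ -1.5921e-7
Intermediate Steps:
D = sqrt(2526701) ≈ 1589.6
1/((-1753228 - 1*4529319) + D) = 1/((-1753228 - 1*4529319) + sqrt(2526701)) = 1/((-1753228 - 4529319) + sqrt(2526701)) = 1/(-6282547 + sqrt(2526701))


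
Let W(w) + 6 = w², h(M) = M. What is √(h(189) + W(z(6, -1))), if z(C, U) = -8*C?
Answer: √2487 ≈ 49.870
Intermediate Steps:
W(w) = -6 + w²
√(h(189) + W(z(6, -1))) = √(189 + (-6 + (-8*6)²)) = √(189 + (-6 + (-48)²)) = √(189 + (-6 + 2304)) = √(189 + 2298) = √2487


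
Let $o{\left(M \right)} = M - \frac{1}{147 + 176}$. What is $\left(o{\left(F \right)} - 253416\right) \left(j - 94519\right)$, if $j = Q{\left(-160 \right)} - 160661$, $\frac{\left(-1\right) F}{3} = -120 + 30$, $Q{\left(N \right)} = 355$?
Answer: $\frac{20836061467175}{323} \approx 6.4508 \cdot 10^{10}$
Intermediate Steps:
$F = 270$ ($F = - 3 \left(-120 + 30\right) = \left(-3\right) \left(-90\right) = 270$)
$j = -160306$ ($j = 355 - 160661 = -160306$)
$o{\left(M \right)} = - \frac{1}{323} + M$ ($o{\left(M \right)} = M - \frac{1}{323} = - \frac{1}{323} + M$)
$\left(o{\left(F \right)} - 253416\right) \left(j - 94519\right) = \left(\left(- \frac{1}{323} + 270\right) - 253416\right) \left(-160306 - 94519\right) = \left(\frac{87209}{323} - 253416\right) \left(-160306 - 94519\right) = - \frac{81766159 \left(-160306 - 94519\right)}{323} = \left(- \frac{81766159}{323}\right) \left(-254825\right) = \frac{20836061467175}{323}$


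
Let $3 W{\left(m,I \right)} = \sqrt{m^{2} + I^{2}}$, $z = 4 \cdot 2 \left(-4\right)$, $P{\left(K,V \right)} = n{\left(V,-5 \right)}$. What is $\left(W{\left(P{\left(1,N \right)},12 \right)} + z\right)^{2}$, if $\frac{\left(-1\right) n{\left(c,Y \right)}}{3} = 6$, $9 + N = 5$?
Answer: $1076 - 128 \sqrt{13} \approx 614.49$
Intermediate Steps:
$N = -4$ ($N = -9 + 5 = -4$)
$n{\left(c,Y \right)} = -18$ ($n{\left(c,Y \right)} = \left(-3\right) 6 = -18$)
$P{\left(K,V \right)} = -18$
$z = -32$ ($z = 8 \left(-4\right) = -32$)
$W{\left(m,I \right)} = \frac{\sqrt{I^{2} + m^{2}}}{3}$ ($W{\left(m,I \right)} = \frac{\sqrt{m^{2} + I^{2}}}{3} = \frac{\sqrt{I^{2} + m^{2}}}{3}$)
$\left(W{\left(P{\left(1,N \right)},12 \right)} + z\right)^{2} = \left(\frac{\sqrt{12^{2} + \left(-18\right)^{2}}}{3} - 32\right)^{2} = \left(\frac{\sqrt{144 + 324}}{3} - 32\right)^{2} = \left(\frac{\sqrt{468}}{3} - 32\right)^{2} = \left(\frac{6 \sqrt{13}}{3} - 32\right)^{2} = \left(2 \sqrt{13} - 32\right)^{2} = \left(-32 + 2 \sqrt{13}\right)^{2}$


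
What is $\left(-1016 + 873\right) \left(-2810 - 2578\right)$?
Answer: $770484$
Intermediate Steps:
$\left(-1016 + 873\right) \left(-2810 - 2578\right) = \left(-143\right) \left(-5388\right) = 770484$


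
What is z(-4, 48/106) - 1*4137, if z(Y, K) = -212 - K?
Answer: -230521/53 ≈ -4349.5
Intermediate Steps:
z(-4, 48/106) - 1*4137 = (-212 - 48/106) - 1*4137 = (-212 - 48/106) - 4137 = (-212 - 1*24/53) - 4137 = (-212 - 24/53) - 4137 = -11260/53 - 4137 = -230521/53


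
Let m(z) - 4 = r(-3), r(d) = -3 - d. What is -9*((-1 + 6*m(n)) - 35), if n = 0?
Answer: 108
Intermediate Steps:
m(z) = 4 (m(z) = 4 + (-3 - 1*(-3)) = 4 + (-3 + 3) = 4 + 0 = 4)
-9*((-1 + 6*m(n)) - 35) = -9*((-1 + 6*4) - 35) = -9*((-1 + 24) - 35) = -9*(23 - 35) = -9*(-12) = 108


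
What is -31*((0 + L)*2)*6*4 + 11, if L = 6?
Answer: -8917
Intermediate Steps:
-31*((0 + L)*2)*6*4 + 11 = -31*((0 + 6)*2)*6*4 + 11 = -31*(6*2)*6*4 + 11 = -31*12*6*4 + 11 = -2232*4 + 11 = -31*288 + 11 = -8928 + 11 = -8917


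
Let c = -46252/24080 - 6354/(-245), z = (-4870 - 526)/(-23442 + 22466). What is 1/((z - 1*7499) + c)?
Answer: -1285270/9600269489 ≈ -0.00013388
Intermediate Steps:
z = 1349/244 (z = -5396/(-976) = -5396*(-1/976) = 1349/244 ≈ 5.5287)
c = 1011947/42140 (c = -46252*1/24080 - 6354*(-1/245) = -11563/6020 + 6354/245 = 1011947/42140 ≈ 24.014)
1/((z - 1*7499) + c) = 1/((1349/244 - 1*7499) + 1011947/42140) = 1/((1349/244 - 7499) + 1011947/42140) = 1/(-1828407/244 + 1011947/42140) = 1/(-9600269489/1285270) = -1285270/9600269489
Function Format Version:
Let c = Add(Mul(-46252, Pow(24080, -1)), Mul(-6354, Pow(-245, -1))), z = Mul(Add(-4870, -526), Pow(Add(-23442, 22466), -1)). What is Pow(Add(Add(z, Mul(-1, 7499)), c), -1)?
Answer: Rational(-1285270, 9600269489) ≈ -0.00013388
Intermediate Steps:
z = Rational(1349, 244) (z = Mul(-5396, Pow(-976, -1)) = Mul(-5396, Rational(-1, 976)) = Rational(1349, 244) ≈ 5.5287)
c = Rational(1011947, 42140) (c = Add(Mul(-46252, Rational(1, 24080)), Mul(-6354, Rational(-1, 245))) = Add(Rational(-11563, 6020), Rational(6354, 245)) = Rational(1011947, 42140) ≈ 24.014)
Pow(Add(Add(z, Mul(-1, 7499)), c), -1) = Pow(Add(Add(Rational(1349, 244), Mul(-1, 7499)), Rational(1011947, 42140)), -1) = Pow(Add(Add(Rational(1349, 244), -7499), Rational(1011947, 42140)), -1) = Pow(Add(Rational(-1828407, 244), Rational(1011947, 42140)), -1) = Pow(Rational(-9600269489, 1285270), -1) = Rational(-1285270, 9600269489)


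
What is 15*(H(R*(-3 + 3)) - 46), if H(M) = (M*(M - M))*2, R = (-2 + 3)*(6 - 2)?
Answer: -690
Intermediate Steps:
R = 4 (R = 1*4 = 4)
H(M) = 0 (H(M) = (M*0)*2 = 0*2 = 0)
15*(H(R*(-3 + 3)) - 46) = 15*(0 - 46) = 15*(-46) = -690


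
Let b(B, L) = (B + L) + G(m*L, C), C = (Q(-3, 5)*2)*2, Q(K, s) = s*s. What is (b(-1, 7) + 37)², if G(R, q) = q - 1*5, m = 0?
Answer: 19044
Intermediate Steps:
Q(K, s) = s²
C = 100 (C = (5²*2)*2 = (25*2)*2 = 50*2 = 100)
G(R, q) = -5 + q (G(R, q) = q - 5 = -5 + q)
b(B, L) = 95 + B + L (b(B, L) = (B + L) + (-5 + 100) = (B + L) + 95 = 95 + B + L)
(b(-1, 7) + 37)² = ((95 - 1 + 7) + 37)² = (101 + 37)² = 138² = 19044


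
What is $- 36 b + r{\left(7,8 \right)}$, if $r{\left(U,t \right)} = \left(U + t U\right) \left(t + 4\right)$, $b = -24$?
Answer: $1620$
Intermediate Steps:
$r{\left(U,t \right)} = \left(4 + t\right) \left(U + U t\right)$ ($r{\left(U,t \right)} = \left(U + U t\right) \left(4 + t\right) = \left(4 + t\right) \left(U + U t\right)$)
$- 36 b + r{\left(7,8 \right)} = \left(-36\right) \left(-24\right) + 7 \left(4 + 8^{2} + 5 \cdot 8\right) = 864 + 7 \left(4 + 64 + 40\right) = 864 + 7 \cdot 108 = 864 + 756 = 1620$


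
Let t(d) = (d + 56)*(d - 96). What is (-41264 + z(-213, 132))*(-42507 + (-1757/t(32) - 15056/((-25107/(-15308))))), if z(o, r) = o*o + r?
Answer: -30966559749826885/141402624 ≈ -2.1900e+8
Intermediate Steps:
z(o, r) = r + o² (z(o, r) = o² + r = r + o²)
t(d) = (-96 + d)*(56 + d) (t(d) = (56 + d)*(-96 + d) = (-96 + d)*(56 + d))
(-41264 + z(-213, 132))*(-42507 + (-1757/t(32) - 15056/((-25107/(-15308))))) = (-41264 + (132 + (-213)²))*(-42507 + (-1757/(-5376 + 32² - 40*32) - 15056/((-25107/(-15308))))) = (-41264 + (132 + 45369))*(-42507 + (-1757/(-5376 + 1024 - 1280) - 15056/((-25107*(-1/15308))))) = (-41264 + 45501)*(-42507 + (-1757/(-5632) - 15056/25107/15308)) = 4237*(-42507 + (-1757*(-1/5632) - 15056*15308/25107)) = 4237*(-42507 + (1757/5632 - 230477248/25107)) = 4237*(-42507 - 1298003747737/141402624) = 4237*(-7308605086105/141402624) = -30966559749826885/141402624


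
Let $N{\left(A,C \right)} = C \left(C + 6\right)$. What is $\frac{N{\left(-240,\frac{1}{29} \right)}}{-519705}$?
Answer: $- \frac{35}{87414381} \approx -4.0039 \cdot 10^{-7}$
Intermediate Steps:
$N{\left(A,C \right)} = C \left(6 + C\right)$
$\frac{N{\left(-240,\frac{1}{29} \right)}}{-519705} = \frac{\frac{1}{29} \left(6 + \frac{1}{29}\right)}{-519705} = \frac{6 + \frac{1}{29}}{29} \left(- \frac{1}{519705}\right) = \frac{1}{29} \cdot \frac{175}{29} \left(- \frac{1}{519705}\right) = \frac{175}{841} \left(- \frac{1}{519705}\right) = - \frac{35}{87414381}$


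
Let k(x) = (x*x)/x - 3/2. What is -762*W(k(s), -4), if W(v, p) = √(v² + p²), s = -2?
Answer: -381*√113 ≈ -4050.1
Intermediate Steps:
k(x) = -3/2 + x (k(x) = x²/x - 3*½ = x - 3/2 = -3/2 + x)
W(v, p) = √(p² + v²)
-762*W(k(s), -4) = -762*√((-4)² + (-3/2 - 2)²) = -762*√(16 + (-7/2)²) = -762*√(16 + 49/4) = -381*√113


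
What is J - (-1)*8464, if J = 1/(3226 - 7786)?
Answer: 38595839/4560 ≈ 8464.0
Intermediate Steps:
J = -1/4560 (J = 1/(-4560) = -1/4560 ≈ -0.00021930)
J - (-1)*8464 = -1/4560 - (-1)*8464 = -1/4560 - 1*(-8464) = -1/4560 + 8464 = 38595839/4560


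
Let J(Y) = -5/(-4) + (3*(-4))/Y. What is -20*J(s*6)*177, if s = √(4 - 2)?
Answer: -4425 + 3540*√2 ≈ 581.32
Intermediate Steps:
s = √2 ≈ 1.4142
J(Y) = 5/4 - 12/Y (J(Y) = -5*(-¼) - 12/Y = 5/4 - 12/Y)
-20*J(s*6)*177 = -20*(5/4 - 12*√2/12)*177 = -20*(5/4 - √2)*177 = (-25 + 20*√2)*177 = -4425 + 3540*√2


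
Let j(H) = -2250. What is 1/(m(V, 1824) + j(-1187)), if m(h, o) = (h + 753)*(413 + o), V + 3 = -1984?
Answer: -1/2762708 ≈ -3.6196e-7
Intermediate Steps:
V = -1987 (V = -3 - 1984 = -1987)
m(h, o) = (413 + o)*(753 + h) (m(h, o) = (753 + h)*(413 + o) = (413 + o)*(753 + h))
1/(m(V, 1824) + j(-1187)) = 1/((310989 + 413*(-1987) + 753*1824 - 1987*1824) - 2250) = 1/((310989 - 820631 + 1373472 - 3624288) - 2250) = 1/(-2760458 - 2250) = 1/(-2762708) = -1/2762708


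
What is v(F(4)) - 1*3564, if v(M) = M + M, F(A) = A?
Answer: -3556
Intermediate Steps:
v(M) = 2*M
v(F(4)) - 1*3564 = 2*4 - 1*3564 = 8 - 3564 = -3556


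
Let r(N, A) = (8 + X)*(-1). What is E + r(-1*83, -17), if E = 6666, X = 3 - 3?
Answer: 6658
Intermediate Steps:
X = 0
r(N, A) = -8 (r(N, A) = (8 + 0)*(-1) = 8*(-1) = -8)
E + r(-1*83, -17) = 6666 - 8 = 6658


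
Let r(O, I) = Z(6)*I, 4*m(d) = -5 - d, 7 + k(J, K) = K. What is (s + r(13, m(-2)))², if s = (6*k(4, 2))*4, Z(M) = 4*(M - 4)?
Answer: 15876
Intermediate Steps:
k(J, K) = -7 + K
m(d) = -5/4 - d/4 (m(d) = (-5 - d)/4 = -5/4 - d/4)
Z(M) = -16 + 4*M (Z(M) = 4*(-4 + M) = -16 + 4*M)
r(O, I) = 8*I (r(O, I) = (-16 + 4*6)*I = (-16 + 24)*I = 8*I)
s = -120 (s = (6*(-7 + 2))*4 = (6*(-5))*4 = -30*4 = -120)
(s + r(13, m(-2)))² = (-120 + 8*(-5/4 - ¼*(-2)))² = (-120 + 8*(-5/4 + ½))² = (-120 + 8*(-¾))² = (-120 - 6)² = (-126)² = 15876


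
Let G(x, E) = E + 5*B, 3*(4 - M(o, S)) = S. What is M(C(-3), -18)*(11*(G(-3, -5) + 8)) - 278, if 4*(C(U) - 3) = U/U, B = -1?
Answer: -498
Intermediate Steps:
C(U) = 13/4 (C(U) = 3 + (U/U)/4 = 3 + (¼)*1 = 3 + ¼ = 13/4)
M(o, S) = 4 - S/3
G(x, E) = -5 + E (G(x, E) = E + 5*(-1) = E - 5 = -5 + E)
M(C(-3), -18)*(11*(G(-3, -5) + 8)) - 278 = (4 - ⅓*(-18))*(11*((-5 - 5) + 8)) - 278 = (4 + 6)*(11*(-10 + 8)) - 278 = 10*(11*(-2)) - 278 = 10*(-22) - 278 = -220 - 278 = -498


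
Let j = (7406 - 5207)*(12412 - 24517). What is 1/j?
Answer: -1/26618895 ≈ -3.7567e-8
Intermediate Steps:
j = -26618895 (j = 2199*(-12105) = -26618895)
1/j = 1/(-26618895) = -1/26618895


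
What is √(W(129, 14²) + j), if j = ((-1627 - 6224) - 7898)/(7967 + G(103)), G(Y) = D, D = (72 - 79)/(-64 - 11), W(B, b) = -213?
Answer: I*√19189066612053/298766 ≈ 14.662*I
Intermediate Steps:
D = 7/75 (D = -7/(-75) = -7*(-1/75) = 7/75 ≈ 0.093333)
G(Y) = 7/75
j = -1181175/597532 (j = ((-1627 - 6224) - 7898)/(7967 + 7/75) = (-7851 - 7898)/(597532/75) = -15749*75/597532 = -1181175/597532 ≈ -1.9768)
√(W(129, 14²) + j) = √(-213 - 1181175/597532) = √(-128455491/597532) = I*√19189066612053/298766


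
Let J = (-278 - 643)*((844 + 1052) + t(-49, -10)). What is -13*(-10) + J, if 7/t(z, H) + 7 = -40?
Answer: -82059595/47 ≈ -1.7459e+6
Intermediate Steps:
t(z, H) = -7/47 (t(z, H) = 7/(-7 - 40) = 7/(-47) = 7*(-1/47) = -7/47)
J = -82065705/47 (J = (-278 - 643)*((844 + 1052) - 7/47) = -921*(1896 - 7/47) = -921*89105/47 = -82065705/47 ≈ -1.7461e+6)
-13*(-10) + J = -13*(-10) - 82065705/47 = 130 - 82065705/47 = -82059595/47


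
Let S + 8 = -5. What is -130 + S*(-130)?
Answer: 1560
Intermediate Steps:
S = -13 (S = -8 - 5 = -13)
-130 + S*(-130) = -130 - 13*(-130) = -130 + 1690 = 1560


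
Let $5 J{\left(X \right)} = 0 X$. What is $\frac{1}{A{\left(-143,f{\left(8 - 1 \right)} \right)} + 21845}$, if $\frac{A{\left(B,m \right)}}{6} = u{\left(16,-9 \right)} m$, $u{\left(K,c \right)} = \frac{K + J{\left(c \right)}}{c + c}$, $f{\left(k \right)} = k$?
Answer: $\frac{3}{65423} \approx 4.5855 \cdot 10^{-5}$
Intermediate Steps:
$J{\left(X \right)} = 0$ ($J{\left(X \right)} = \frac{0 X}{5} = \frac{1}{5} \cdot 0 = 0$)
$u{\left(K,c \right)} = \frac{K}{2 c}$ ($u{\left(K,c \right)} = \frac{K + 0}{c + c} = \frac{K}{2 c}$)
$A{\left(B,m \right)} = - \frac{16 m}{3}$ ($A{\left(B,m \right)} = 6 \cdot \frac{1}{2} \cdot 16 \frac{1}{-9} m = 6 \cdot \frac{1}{2} \cdot 16 \left(- \frac{1}{9}\right) m = 6 \left(- \frac{8 m}{9}\right) = - \frac{16 m}{3}$)
$\frac{1}{A{\left(-143,f{\left(8 - 1 \right)} \right)} + 21845} = \frac{1}{- \frac{16 \left(8 - 1\right)}{3} + 21845} = \frac{1}{\left(- \frac{16}{3}\right) 7 + 21845} = \frac{1}{- \frac{112}{3} + 21845} = \frac{1}{\frac{65423}{3}} = \frac{3}{65423}$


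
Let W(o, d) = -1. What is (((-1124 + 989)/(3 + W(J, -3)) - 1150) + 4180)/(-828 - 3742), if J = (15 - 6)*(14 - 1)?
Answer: -1185/1828 ≈ -0.64825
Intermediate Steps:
J = 117 (J = 9*13 = 117)
(((-1124 + 989)/(3 + W(J, -3)) - 1150) + 4180)/(-828 - 3742) = (((-1124 + 989)/(3 - 1) - 1150) + 4180)/(-828 - 3742) = ((-135/2 - 1150) + 4180)/(-4570) = ((-135*1/2 - 1150) + 4180)*(-1/4570) = ((-135/2 - 1150) + 4180)*(-1/4570) = (-2435/2 + 4180)*(-1/4570) = (5925/2)*(-1/4570) = -1185/1828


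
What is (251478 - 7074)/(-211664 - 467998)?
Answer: -13578/37759 ≈ -0.35960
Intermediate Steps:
(251478 - 7074)/(-211664 - 467998) = 244404/(-679662) = 244404*(-1/679662) = -13578/37759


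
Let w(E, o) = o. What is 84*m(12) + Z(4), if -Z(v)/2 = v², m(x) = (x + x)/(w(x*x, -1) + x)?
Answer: 1664/11 ≈ 151.27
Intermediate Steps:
m(x) = 2*x/(-1 + x) (m(x) = (x + x)/(-1 + x) = (2*x)/(-1 + x) = 2*x/(-1 + x))
Z(v) = -2*v²
84*m(12) + Z(4) = 84*(2*12/(-1 + 12)) - 2*4² = 84*(2*12/11) - 2*16 = 84*(2*12*(1/11)) - 32 = 84*(24/11) - 32 = 2016/11 - 32 = 1664/11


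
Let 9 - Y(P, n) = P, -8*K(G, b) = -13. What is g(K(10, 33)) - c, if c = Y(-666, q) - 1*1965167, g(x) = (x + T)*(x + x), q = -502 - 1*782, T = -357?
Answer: 62826785/32 ≈ 1.9633e+6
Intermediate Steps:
q = -1284 (q = -502 - 782 = -1284)
K(G, b) = 13/8 (K(G, b) = -1/8*(-13) = 13/8)
g(x) = 2*x*(-357 + x) (g(x) = (x - 357)*(x + x) = (-357 + x)*(2*x) = 2*x*(-357 + x))
Y(P, n) = 9 - P
c = -1964492 (c = (9 - 1*(-666)) - 1*1965167 = (9 + 666) - 1965167 = 675 - 1965167 = -1964492)
g(K(10, 33)) - c = 2*(13/8)*(-357 + 13/8) - 1*(-1964492) = 2*(13/8)*(-2843/8) + 1964492 = -36959/32 + 1964492 = 62826785/32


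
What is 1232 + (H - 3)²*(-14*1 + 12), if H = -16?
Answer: 510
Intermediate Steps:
1232 + (H - 3)²*(-14*1 + 12) = 1232 + (-16 - 3)²*(-14*1 + 12) = 1232 + (-19)²*(-14 + 12) = 1232 + 361*(-2) = 1232 - 722 = 510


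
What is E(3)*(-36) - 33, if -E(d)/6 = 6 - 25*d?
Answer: -14937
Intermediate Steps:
E(d) = -36 + 150*d (E(d) = -6*(6 - 25*d) = -36 + 150*d)
E(3)*(-36) - 33 = (-36 + 150*3)*(-36) - 33 = (-36 + 450)*(-36) - 33 = 414*(-36) - 33 = -14904 - 33 = -14937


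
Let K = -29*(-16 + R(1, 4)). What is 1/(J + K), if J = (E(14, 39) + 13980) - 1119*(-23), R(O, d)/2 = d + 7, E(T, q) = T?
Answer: 1/39557 ≈ 2.5280e-5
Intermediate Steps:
R(O, d) = 14 + 2*d (R(O, d) = 2*(d + 7) = 2*(7 + d) = 14 + 2*d)
K = -174 (K = -29*(-16 + (14 + 2*4)) = -29*(-16 + (14 + 8)) = -29*(-16 + 22) = -29*6 = -174)
J = 39731 (J = (14 + 13980) - 1119*(-23) = 13994 + 25737 = 39731)
1/(J + K) = 1/(39731 - 174) = 1/39557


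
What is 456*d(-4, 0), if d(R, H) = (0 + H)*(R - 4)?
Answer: 0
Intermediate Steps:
d(R, H) = H*(-4 + R)
456*d(-4, 0) = 456*(0*(-4 - 4)) = 456*(0*(-8)) = 456*0 = 0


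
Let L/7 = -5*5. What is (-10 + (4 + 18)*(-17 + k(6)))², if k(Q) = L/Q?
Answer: 9467929/9 ≈ 1.0520e+6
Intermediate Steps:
L = -175 (L = 7*(-5*5) = 7*(-25) = -175)
k(Q) = -175/Q
(-10 + (4 + 18)*(-17 + k(6)))² = (-10 + (4 + 18)*(-17 - 175/6))² = (-10 + 22*(-17 - 175*⅙))² = (-10 + 22*(-17 - 175/6))² = (-10 + 22*(-277/6))² = (-10 - 3047/3)² = (-3077/3)² = 9467929/9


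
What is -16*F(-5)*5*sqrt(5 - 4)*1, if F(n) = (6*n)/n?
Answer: -480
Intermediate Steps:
F(n) = 6
-16*F(-5)*5*sqrt(5 - 4)*1 = -16*6*5*sqrt(5 - 4)*1 = -480*sqrt(1)*1 = -480*1 = -480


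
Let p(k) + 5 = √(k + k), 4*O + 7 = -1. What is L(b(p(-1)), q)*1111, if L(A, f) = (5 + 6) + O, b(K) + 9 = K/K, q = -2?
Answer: 9999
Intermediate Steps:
O = -2 (O = -7/4 + (¼)*(-1) = -7/4 - ¼ = -2)
p(k) = -5 + √2*√k (p(k) = -5 + √(k + k) = -5 + √(2*k) = -5 + √2*√k)
b(K) = -8 (b(K) = -9 + K/K = -9 + 1 = -8)
L(A, f) = 9 (L(A, f) = (5 + 6) - 2 = 11 - 2 = 9)
L(b(p(-1)), q)*1111 = 9*1111 = 9999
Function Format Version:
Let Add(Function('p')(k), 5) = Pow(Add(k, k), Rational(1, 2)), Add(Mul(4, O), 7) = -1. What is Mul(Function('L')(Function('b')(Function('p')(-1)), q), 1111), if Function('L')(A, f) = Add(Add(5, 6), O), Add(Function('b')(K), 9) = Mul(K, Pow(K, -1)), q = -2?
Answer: 9999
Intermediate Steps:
O = -2 (O = Add(Rational(-7, 4), Mul(Rational(1, 4), -1)) = Add(Rational(-7, 4), Rational(-1, 4)) = -2)
Function('p')(k) = Add(-5, Mul(Pow(2, Rational(1, 2)), Pow(k, Rational(1, 2)))) (Function('p')(k) = Add(-5, Pow(Add(k, k), Rational(1, 2))) = Add(-5, Pow(Mul(2, k), Rational(1, 2))) = Add(-5, Mul(Pow(2, Rational(1, 2)), Pow(k, Rational(1, 2)))))
Function('b')(K) = -8 (Function('b')(K) = Add(-9, Mul(K, Pow(K, -1))) = Add(-9, 1) = -8)
Function('L')(A, f) = 9 (Function('L')(A, f) = Add(Add(5, 6), -2) = Add(11, -2) = 9)
Mul(Function('L')(Function('b')(Function('p')(-1)), q), 1111) = Mul(9, 1111) = 9999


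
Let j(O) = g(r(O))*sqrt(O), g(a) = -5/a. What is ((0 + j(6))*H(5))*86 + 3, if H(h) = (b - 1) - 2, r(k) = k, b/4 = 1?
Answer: 3 - 215*sqrt(6)/3 ≈ -172.55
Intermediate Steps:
b = 4 (b = 4*1 = 4)
H(h) = 1 (H(h) = (4 - 1) - 2 = 3 - 2 = 1)
j(O) = -5/sqrt(O) (j(O) = (-5/O)*sqrt(O) = -5/sqrt(O))
((0 + j(6))*H(5))*86 + 3 = ((0 - 5*sqrt(6)/6)*1)*86 + 3 = (-5*sqrt(6)/6*1)*86 + 3 = -5*sqrt(6)/6*86 + 3 = -215*sqrt(6)/3 + 3 = 3 - 215*sqrt(6)/3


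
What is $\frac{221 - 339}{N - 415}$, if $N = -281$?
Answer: $\frac{59}{348} \approx 0.16954$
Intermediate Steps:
$\frac{221 - 339}{N - 415} = \frac{221 - 339}{-281 - 415} = - \frac{118}{-696} = \left(-118\right) \left(- \frac{1}{696}\right) = \frac{59}{348}$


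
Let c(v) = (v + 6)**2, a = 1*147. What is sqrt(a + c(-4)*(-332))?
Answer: I*sqrt(1181) ≈ 34.366*I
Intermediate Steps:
a = 147
c(v) = (6 + v)**2
sqrt(a + c(-4)*(-332)) = sqrt(147 + (6 - 4)**2*(-332)) = sqrt(147 + 2**2*(-332)) = sqrt(147 + 4*(-332)) = sqrt(147 - 1328) = sqrt(-1181) = I*sqrt(1181)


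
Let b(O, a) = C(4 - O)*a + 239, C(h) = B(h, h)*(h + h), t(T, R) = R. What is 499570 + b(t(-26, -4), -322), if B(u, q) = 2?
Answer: 489505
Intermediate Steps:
C(h) = 4*h (C(h) = 2*(h + h) = 2*(2*h) = 4*h)
b(O, a) = 239 + a*(16 - 4*O) (b(O, a) = (4*(4 - O))*a + 239 = (16 - 4*O)*a + 239 = a*(16 - 4*O) + 239 = 239 + a*(16 - 4*O))
499570 + b(t(-26, -4), -322) = 499570 + (239 - 4*(-322)*(-4 - 4)) = 499570 + (239 - 4*(-322)*(-8)) = 499570 + (239 - 10304) = 499570 - 10065 = 489505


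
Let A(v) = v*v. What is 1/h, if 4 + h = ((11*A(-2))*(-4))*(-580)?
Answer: 1/102076 ≈ 9.7966e-6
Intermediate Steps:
A(v) = v²
h = 102076 (h = -4 + ((11*(-2)²)*(-4))*(-580) = -4 + ((11*4)*(-4))*(-580) = -4 + (44*(-4))*(-580) = -4 - 176*(-580) = -4 + 102080 = 102076)
1/h = 1/102076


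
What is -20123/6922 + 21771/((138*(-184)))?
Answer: -110277013/29293904 ≈ -3.7645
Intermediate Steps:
-20123/6922 + 21771/((138*(-184))) = -20123*1/6922 + 21771/(-25392) = -20123/6922 + 21771*(-1/25392) = -20123/6922 - 7257/8464 = -110277013/29293904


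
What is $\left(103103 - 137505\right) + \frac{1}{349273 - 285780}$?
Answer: $- \frac{2184286185}{63493} \approx -34402.0$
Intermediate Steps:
$\left(103103 - 137505\right) + \frac{1}{349273 - 285780} = \left(103103 - 137505\right) + \frac{1}{63493} = -34402 + \frac{1}{63493} = - \frac{2184286185}{63493}$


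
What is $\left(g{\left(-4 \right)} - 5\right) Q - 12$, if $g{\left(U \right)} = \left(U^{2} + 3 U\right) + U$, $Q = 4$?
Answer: $-32$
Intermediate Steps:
$g{\left(U \right)} = U^{2} + 4 U$
$\left(g{\left(-4 \right)} - 5\right) Q - 12 = \left(- 4 \left(4 - 4\right) - 5\right) 4 - 12 = \left(\left(-4\right) 0 - 5\right) 4 - 12 = \left(0 - 5\right) 4 - 12 = \left(-5\right) 4 - 12 = -20 - 12 = -32$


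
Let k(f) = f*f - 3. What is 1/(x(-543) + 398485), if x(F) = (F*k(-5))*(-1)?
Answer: 1/410431 ≈ 2.4365e-6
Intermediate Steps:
k(f) = -3 + f**2 (k(f) = f**2 - 3 = -3 + f**2)
x(F) = -22*F (x(F) = (F*(-3 + (-5)**2))*(-1) = (F*(-3 + 25))*(-1) = (F*22)*(-1) = (22*F)*(-1) = -22*F)
1/(x(-543) + 398485) = 1/(-22*(-543) + 398485) = 1/(11946 + 398485) = 1/410431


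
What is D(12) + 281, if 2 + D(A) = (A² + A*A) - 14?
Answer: 553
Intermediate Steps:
D(A) = -16 + 2*A² (D(A) = -2 + ((A² + A*A) - 14) = -2 + ((A² + A²) - 14) = -2 + (2*A² - 14) = -2 + (-14 + 2*A²) = -16 + 2*A²)
D(12) + 281 = (-16 + 2*12²) + 281 = (-16 + 2*144) + 281 = (-16 + 288) + 281 = 272 + 281 = 553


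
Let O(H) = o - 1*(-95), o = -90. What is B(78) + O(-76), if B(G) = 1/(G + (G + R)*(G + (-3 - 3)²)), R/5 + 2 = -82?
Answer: 194549/38910 ≈ 5.0000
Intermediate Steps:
R = -420 (R = -10 + 5*(-82) = -10 - 410 = -420)
B(G) = 1/(G + (-420 + G)*(36 + G)) (B(G) = 1/(G + (G - 420)*(G + (-3 - 3)²)) = 1/(G + (-420 + G)*(G + (-6)²)) = 1/(G + (-420 + G)*(G + 36)) = 1/(G + (-420 + G)*(36 + G)))
O(H) = 5 (O(H) = -90 - 1*(-95) = -90 + 95 = 5)
B(78) + O(-76) = 1/(-15120 + 78² - 383*78) + 5 = 1/(-15120 + 6084 - 29874) + 5 = 1/(-38910) + 5 = -1/38910 + 5 = 194549/38910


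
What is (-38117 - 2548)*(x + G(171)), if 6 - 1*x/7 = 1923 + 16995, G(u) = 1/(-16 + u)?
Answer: 166885248027/31 ≈ 5.3834e+9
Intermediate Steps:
x = -132384 (x = 42 - 7*(1923 + 16995) = 42 - 7*18918 = 42 - 132426 = -132384)
(-38117 - 2548)*(x + G(171)) = (-38117 - 2548)*(-132384 + 1/(-16 + 171)) = -40665*(-132384 + 1/155) = -40665*(-20519519/155) = 166885248027/31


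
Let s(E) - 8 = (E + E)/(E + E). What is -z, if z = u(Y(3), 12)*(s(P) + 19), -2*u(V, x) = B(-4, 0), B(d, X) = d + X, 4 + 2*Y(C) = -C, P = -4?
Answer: -56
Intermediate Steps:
Y(C) = -2 - C/2 (Y(C) = -2 + (-C)/2 = -2 - C/2)
B(d, X) = X + d
u(V, x) = 2 (u(V, x) = -(0 - 4)/2 = -1/2*(-4) = 2)
s(E) = 9 (s(E) = 8 + (E + E)/(E + E) = 8 + (2*E)/((2*E)) = 8 + (2*E)*(1/(2*E)) = 8 + 1 = 9)
z = 56 (z = 2*(9 + 19) = 2*28 = 56)
-z = -1*56 = -56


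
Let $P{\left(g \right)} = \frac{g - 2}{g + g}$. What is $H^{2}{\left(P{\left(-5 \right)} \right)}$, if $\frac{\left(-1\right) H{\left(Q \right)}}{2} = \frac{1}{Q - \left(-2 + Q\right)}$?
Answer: $1$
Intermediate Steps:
$P{\left(g \right)} = \frac{-2 + g}{2 g}$
$H{\left(Q \right)} = -1$ ($H{\left(Q \right)} = - \frac{2}{Q - \left(-2 + Q\right)} = - \frac{2}{2} = \left(-2\right) \frac{1}{2} = -1$)
$H^{2}{\left(P{\left(-5 \right)} \right)} = \left(-1\right)^{2} = 1$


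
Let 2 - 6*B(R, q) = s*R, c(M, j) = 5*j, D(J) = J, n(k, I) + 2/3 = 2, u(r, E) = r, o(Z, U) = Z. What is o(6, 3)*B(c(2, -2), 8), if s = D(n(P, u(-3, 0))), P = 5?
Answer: 46/3 ≈ 15.333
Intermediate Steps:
n(k, I) = 4/3 (n(k, I) = -⅔ + 2 = 4/3)
s = 4/3 ≈ 1.3333
B(R, q) = ⅓ - 2*R/9
o(6, 3)*B(c(2, -2), 8) = 6*(⅓ - 10*(-2)/9) = 6*(⅓ - 2/9*(-10)) = 6*(⅓ + 20/9) = 6*(23/9) = 46/3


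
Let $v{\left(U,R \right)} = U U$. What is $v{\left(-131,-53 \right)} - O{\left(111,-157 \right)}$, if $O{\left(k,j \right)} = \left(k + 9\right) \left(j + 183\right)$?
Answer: $14041$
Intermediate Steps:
$v{\left(U,R \right)} = U^{2}$
$O{\left(k,j \right)} = \left(9 + k\right) \left(183 + j\right)$
$v{\left(-131,-53 \right)} - O{\left(111,-157 \right)} = \left(-131\right)^{2} - \left(1647 + 9 \left(-157\right) + 183 \cdot 111 - 17427\right) = 17161 - \left(1647 - 1413 + 20313 - 17427\right) = 17161 - 3120 = 14041$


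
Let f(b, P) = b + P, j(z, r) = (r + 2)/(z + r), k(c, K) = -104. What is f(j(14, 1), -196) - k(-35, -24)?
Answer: -459/5 ≈ -91.800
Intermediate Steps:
j(z, r) = (2 + r)/(r + z)
f(b, P) = P + b
f(j(14, 1), -196) - k(-35, -24) = (-196 + (2 + 1)/(1 + 14)) - 1*(-104) = (-196 + 3/15) + 104 = (-196 + (1/15)*3) + 104 = (-196 + 1/5) + 104 = -979/5 + 104 = -459/5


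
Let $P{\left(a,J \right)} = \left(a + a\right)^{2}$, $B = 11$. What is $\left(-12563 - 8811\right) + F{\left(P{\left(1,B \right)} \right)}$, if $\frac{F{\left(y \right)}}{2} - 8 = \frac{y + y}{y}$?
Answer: $-21354$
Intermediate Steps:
$P{\left(a,J \right)} = 4 a^{2}$ ($P{\left(a,J \right)} = \left(2 a\right)^{2} = 4 a^{2}$)
$F{\left(y \right)} = 20$ ($F{\left(y \right)} = 16 + 2 \frac{y + y}{y} = 16 + 2 \frac{2 y}{y} = 16 + 2 \cdot 2 = 16 + 4 = 20$)
$\left(-12563 - 8811\right) + F{\left(P{\left(1,B \right)} \right)} = \left(-12563 - 8811\right) + 20 = -21374 + 20 = -21354$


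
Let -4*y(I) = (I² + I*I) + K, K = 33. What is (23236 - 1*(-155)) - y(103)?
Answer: 114815/4 ≈ 28704.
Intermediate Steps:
y(I) = -33/4 - I²/2 (y(I) = -((I² + I*I) + 33)/4 = -((I² + I²) + 33)/4 = -(2*I² + 33)/4 = -(33 + 2*I²)/4 = -33/4 - I²/2)
(23236 - 1*(-155)) - y(103) = (23236 - 1*(-155)) - (-33/4 - ½*103²) = (23236 + 155) - (-33/4 - ½*10609) = 23391 - (-33/4 - 10609/2) = 23391 - 1*(-21251/4) = 23391 + 21251/4 = 114815/4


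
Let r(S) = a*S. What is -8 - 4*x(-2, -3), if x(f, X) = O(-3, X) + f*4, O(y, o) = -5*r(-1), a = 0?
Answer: 24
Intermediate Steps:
r(S) = 0 (r(S) = 0*S = 0)
O(y, o) = 0 (O(y, o) = -5*0 = 0)
x(f, X) = 4*f (x(f, X) = 0 + f*4 = 0 + 4*f = 4*f)
-8 - 4*x(-2, -3) = -8 - 16*(-2) = -8 - 4*(-8) = -8 + 32 = 24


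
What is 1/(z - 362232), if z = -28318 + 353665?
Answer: -1/36885 ≈ -2.7111e-5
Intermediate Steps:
z = 325347
1/(z - 362232) = 1/(325347 - 362232) = 1/(-36885) = -1/36885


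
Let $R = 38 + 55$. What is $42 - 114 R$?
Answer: $-10560$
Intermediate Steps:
$R = 93$
$42 - 114 R = 42 - 10602 = -10560$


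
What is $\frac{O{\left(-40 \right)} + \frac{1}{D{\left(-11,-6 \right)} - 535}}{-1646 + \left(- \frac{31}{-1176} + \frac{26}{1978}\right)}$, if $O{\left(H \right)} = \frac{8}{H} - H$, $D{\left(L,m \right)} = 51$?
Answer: $- \frac{28003964226}{1158186225185} \approx -0.024179$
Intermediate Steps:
$O{\left(H \right)} = - H + \frac{8}{H}$
$\frac{O{\left(-40 \right)} + \frac{1}{D{\left(-11,-6 \right)} - 535}}{-1646 + \left(- \frac{31}{-1176} + \frac{26}{1978}\right)} = \frac{\left(\left(-1\right) \left(-40\right) + \frac{8}{-40}\right) + \frac{1}{51 - 535}}{-1646 + \left(- \frac{31}{-1176} + \frac{26}{1978}\right)} = \frac{\left(40 + 8 \left(- \frac{1}{40}\right)\right) + \frac{1}{-484}}{-1646 + \left(\left(-31\right) \left(- \frac{1}{1176}\right) + 26 \cdot \frac{1}{1978}\right)} = \frac{\left(40 - \frac{1}{5}\right) - \frac{1}{484}}{-1646 + \left(\frac{31}{1176} + \frac{13}{989}\right)} = \frac{\frac{199}{5} - \frac{1}{484}}{-1646 + \frac{45947}{1163064}} = \frac{96311}{2420 \left(- \frac{1914357397}{1163064}\right)} = \frac{96311}{2420} \left(- \frac{1163064}{1914357397}\right) = - \frac{28003964226}{1158186225185}$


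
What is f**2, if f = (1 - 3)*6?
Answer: 144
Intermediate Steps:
f = -12 (f = -2*6 = -12)
f**2 = (-12)**2 = 144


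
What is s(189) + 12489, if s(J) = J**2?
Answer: 48210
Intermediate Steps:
s(189) + 12489 = 189**2 + 12489 = 35721 + 12489 = 48210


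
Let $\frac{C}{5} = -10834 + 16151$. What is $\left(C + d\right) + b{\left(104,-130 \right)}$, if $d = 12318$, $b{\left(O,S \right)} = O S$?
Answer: $25383$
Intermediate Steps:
$C = 26585$ ($C = 5 \left(-10834 + 16151\right) = 5 \cdot 5317 = 26585$)
$\left(C + d\right) + b{\left(104,-130 \right)} = \left(26585 + 12318\right) + 104 \left(-130\right) = 38903 - 13520 = 25383$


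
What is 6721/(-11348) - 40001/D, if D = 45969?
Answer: -762888997/521656212 ≈ -1.4624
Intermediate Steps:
6721/(-11348) - 40001/D = 6721/(-11348) - 40001/45969 = 6721*(-1/11348) - 40001*1/45969 = -6721/11348 - 40001/45969 = -762888997/521656212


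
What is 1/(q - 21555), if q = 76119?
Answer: 1/54564 ≈ 1.8327e-5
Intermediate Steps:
1/(q - 21555) = 1/(76119 - 21555) = 1/54564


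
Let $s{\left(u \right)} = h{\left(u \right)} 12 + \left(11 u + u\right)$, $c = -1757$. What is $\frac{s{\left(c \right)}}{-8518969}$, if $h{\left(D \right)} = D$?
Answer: $\frac{42168}{8518969} \approx 0.0049499$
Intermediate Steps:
$s{\left(u \right)} = 24 u$ ($s{\left(u \right)} = u 12 + \left(11 u + u\right) = 12 u + 12 u = 24 u$)
$\frac{s{\left(c \right)}}{-8518969} = \frac{24 \left(-1757\right)}{-8518969} = \left(-42168\right) \left(- \frac{1}{8518969}\right) = \frac{42168}{8518969}$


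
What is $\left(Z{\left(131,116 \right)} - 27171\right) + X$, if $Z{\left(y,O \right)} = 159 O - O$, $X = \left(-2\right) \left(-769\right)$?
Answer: $-7305$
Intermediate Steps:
$X = 1538$
$Z{\left(y,O \right)} = 158 O$
$\left(Z{\left(131,116 \right)} - 27171\right) + X = \left(158 \cdot 116 - 27171\right) + 1538 = \left(18328 - 27171\right) + 1538 = -8843 + 1538 = -7305$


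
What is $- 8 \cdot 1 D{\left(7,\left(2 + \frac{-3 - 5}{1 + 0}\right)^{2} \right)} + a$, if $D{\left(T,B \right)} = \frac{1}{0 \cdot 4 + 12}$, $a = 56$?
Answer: $\frac{166}{3} \approx 55.333$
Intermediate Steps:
$D{\left(T,B \right)} = \frac{1}{12}$ ($D{\left(T,B \right)} = \frac{1}{0 + 12} = \frac{1}{12}$)
$- 8 \cdot 1 D{\left(7,\left(2 + \frac{-3 - 5}{1 + 0}\right)^{2} \right)} + a = - 8 \cdot 1 \cdot \frac{1}{12} + 56 = \left(-1\right) 8 \cdot \frac{1}{12} + 56 = \left(-8\right) \frac{1}{12} + 56 = - \frac{2}{3} + 56 = \frac{166}{3}$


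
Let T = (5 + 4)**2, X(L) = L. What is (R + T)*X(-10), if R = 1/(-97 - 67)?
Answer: -66415/82 ≈ -809.94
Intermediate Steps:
R = -1/164 (R = 1/(-164) = -1/164 ≈ -0.0060976)
T = 81 (T = 9**2 = 81)
(R + T)*X(-10) = (-1/164 + 81)*(-10) = (13283/164)*(-10) = -66415/82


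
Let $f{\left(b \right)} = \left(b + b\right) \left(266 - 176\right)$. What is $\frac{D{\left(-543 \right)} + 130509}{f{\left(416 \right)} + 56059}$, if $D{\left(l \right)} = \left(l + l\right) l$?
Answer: $\frac{720207}{130939} \approx 5.5003$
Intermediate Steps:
$D{\left(l \right)} = 2 l^{2}$ ($D{\left(l \right)} = 2 l l = 2 l^{2}$)
$f{\left(b \right)} = 180 b$ ($f{\left(b \right)} = 2 b 90 = 180 b$)
$\frac{D{\left(-543 \right)} + 130509}{f{\left(416 \right)} + 56059} = \frac{2 \left(-543\right)^{2} + 130509}{180 \cdot 416 + 56059} = \frac{2 \cdot 294849 + 130509}{74880 + 56059} = \frac{589698 + 130509}{130939} = 720207 \cdot \frac{1}{130939} = \frac{720207}{130939}$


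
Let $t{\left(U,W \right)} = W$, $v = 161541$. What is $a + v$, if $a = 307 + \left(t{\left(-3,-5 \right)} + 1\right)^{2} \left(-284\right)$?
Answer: $157304$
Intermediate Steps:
$a = -4237$ ($a = 307 + \left(-5 + 1\right)^{2} \left(-284\right) = 307 + \left(-4\right)^{2} \left(-284\right) = 307 + 16 \left(-284\right) = 307 - 4544 = -4237$)
$a + v = -4237 + 161541 = 157304$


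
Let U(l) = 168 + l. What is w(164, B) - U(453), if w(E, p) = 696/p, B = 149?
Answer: -91833/149 ≈ -616.33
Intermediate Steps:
w(164, B) - U(453) = 696/149 - (168 + 453) = 696*(1/149) - 1*621 = 696/149 - 621 = -91833/149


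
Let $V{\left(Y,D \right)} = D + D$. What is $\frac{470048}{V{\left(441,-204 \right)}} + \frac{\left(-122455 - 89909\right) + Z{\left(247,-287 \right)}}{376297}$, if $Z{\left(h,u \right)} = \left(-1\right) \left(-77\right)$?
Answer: $- \frac{22120533169}{19191147} \approx -1152.6$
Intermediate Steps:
$V{\left(Y,D \right)} = 2 D$
$Z{\left(h,u \right)} = 77$
$\frac{470048}{V{\left(441,-204 \right)}} + \frac{\left(-122455 - 89909\right) + Z{\left(247,-287 \right)}}{376297} = \frac{470048}{2 \left(-204\right)} + \frac{\left(-122455 - 89909\right) + 77}{376297} = \frac{470048}{-408} + \left(-212364 + 77\right) \frac{1}{376297} = 470048 \left(- \frac{1}{408}\right) - \frac{212287}{376297} = - \frac{58756}{51} - \frac{212287}{376297} = - \frac{22120533169}{19191147}$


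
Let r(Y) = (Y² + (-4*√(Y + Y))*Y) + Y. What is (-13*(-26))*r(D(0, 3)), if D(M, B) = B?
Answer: 4056 - 4056*√6 ≈ -5879.1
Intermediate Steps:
r(Y) = Y + Y² - 4*√2*Y^(3/2) (r(Y) = (Y² + (-4*√2*√Y)*Y) + Y = (Y² - 4*√2*Y^(3/2)) + Y = Y + Y² - 4*√2*Y^(3/2))
(-13*(-26))*r(D(0, 3)) = (-13*(-26))*(3 + 3² - 4*√2*3^(3/2)) = 338*(3 + 9 - 4*√2*3*√3) = 338*(3 + 9 - 12*√6) = 338*(12 - 12*√6) = 4056 - 4056*√6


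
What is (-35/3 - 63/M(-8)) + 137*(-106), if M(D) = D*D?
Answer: -2790653/192 ≈ -14535.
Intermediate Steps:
M(D) = D²
(-35/3 - 63/M(-8)) + 137*(-106) = (-35/3 - 63/((-8)²)) + 137*(-106) = (-35*⅓ - 63/64) - 14522 = (-35/3 - 63*1/64) - 14522 = (-35/3 - 63/64) - 14522 = -2429/192 - 14522 = -2790653/192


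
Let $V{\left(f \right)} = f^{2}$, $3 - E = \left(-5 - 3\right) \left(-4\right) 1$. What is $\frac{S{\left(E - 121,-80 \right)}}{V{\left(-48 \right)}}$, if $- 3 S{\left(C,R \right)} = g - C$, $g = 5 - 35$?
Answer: $- \frac{5}{288} \approx -0.017361$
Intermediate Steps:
$E = -29$ ($E = 3 - \left(-5 - 3\right) \left(-4\right) 1 = 3 - \left(-8\right) \left(-4\right) 1 = 3 - 32 \cdot 1 = 3 - 32 = -29$)
$g = -30$ ($g = 5 - 35 = -30$)
$S{\left(C,R \right)} = 10 + \frac{C}{3}$ ($S{\left(C,R \right)} = - \frac{-30 - C}{3} = 10 + \frac{C}{3}$)
$\frac{S{\left(E - 121,-80 \right)}}{V{\left(-48 \right)}} = \frac{10 + \frac{-29 - 121}{3}}{\left(-48\right)^{2}} = \frac{10 + \frac{1}{3} \left(-150\right)}{2304} = \left(10 - 50\right) \frac{1}{2304} = \left(-40\right) \frac{1}{2304} = - \frac{5}{288}$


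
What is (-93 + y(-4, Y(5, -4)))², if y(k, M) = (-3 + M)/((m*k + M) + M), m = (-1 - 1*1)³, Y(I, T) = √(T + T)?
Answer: (-8600641*I + 2204460*√2)/(32*(-31*I + 8*√2)) ≈ 8663.1 - 18.947*I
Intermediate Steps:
Y(I, T) = √2*√T (Y(I, T) = √(2*T) = √2*√T)
m = -8 (m = (-1 - 1)³ = (-2)³ = -8)
y(k, M) = (-3 + M)/(-8*k + 2*M) (y(k, M) = (-3 + M)/((-8*k + M) + M) = (-3 + M)/((M - 8*k) + M) = (-3 + M)/(-8*k + 2*M))
(-93 + y(-4, Y(5, -4)))² = (-93 + (-3 + √2*√(-4))/(2*(√2*√(-4) - 4*(-4))))² = (-93 + (-3 + √2*(2*I))/(2*(√2*(2*I) + 16)))² = (-93 + (-3 + 2*I*√2)/(2*(2*I*√2 + 16)))² = (-93 + (-3 + 2*I*√2)/(2*(16 + 2*I*√2)))²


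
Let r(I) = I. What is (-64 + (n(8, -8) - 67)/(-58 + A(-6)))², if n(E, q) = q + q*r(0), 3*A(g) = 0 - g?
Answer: 12313081/3136 ≈ 3926.4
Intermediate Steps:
A(g) = -g/3 (A(g) = (0 - g)/3 = (-g)/3 = -g/3)
n(E, q) = q (n(E, q) = q + q*0 = q + 0 = q)
(-64 + (n(8, -8) - 67)/(-58 + A(-6)))² = (-64 + (-8 - 67)/(-58 - ⅓*(-6)))² = (-64 - 75/(-58 + 2))² = (-64 - 75/(-56))² = (-64 - 75*(-1/56))² = (-64 + 75/56)² = (-3509/56)² = 12313081/3136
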